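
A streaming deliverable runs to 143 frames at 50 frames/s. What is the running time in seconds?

2.86 seconds

Running time = 143 / (50) = 2.86 s.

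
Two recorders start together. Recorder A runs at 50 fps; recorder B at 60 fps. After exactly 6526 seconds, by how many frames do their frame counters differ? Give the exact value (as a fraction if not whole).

65260 frames

A emits 50 × 6526 = 326300 frames; B emits 60 × 6526 = 391560.
Difference = 65260 frames; B is ahead of A.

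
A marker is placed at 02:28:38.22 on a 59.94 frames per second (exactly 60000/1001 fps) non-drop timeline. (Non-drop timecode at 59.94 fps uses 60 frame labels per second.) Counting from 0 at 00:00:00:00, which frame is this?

535102

Total seconds to the label: (2 × 3600 + 28 × 60 + 38) = 8918.
Frame index = 8918 × 60 + 22 = 535102.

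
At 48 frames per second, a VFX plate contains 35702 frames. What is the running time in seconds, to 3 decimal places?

743.792 seconds

Running time = 35702 × 1/48 = 17851/24 s ≈ 743.792 s.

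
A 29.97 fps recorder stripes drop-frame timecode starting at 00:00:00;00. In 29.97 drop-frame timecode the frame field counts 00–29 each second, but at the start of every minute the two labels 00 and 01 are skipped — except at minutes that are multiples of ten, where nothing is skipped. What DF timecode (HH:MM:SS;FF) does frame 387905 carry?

03:35:43;03

Each 10-minute DF block holds 10 × 60 × 30 − 9 × 2 = 17982 frames. 387905 ÷ 17982 → 21 full blocks, remainder 10283.
Within the partial block the first minute is 1800 frames and each further minute 1798, so 5 further minute boundaries passed. Total skipped labels = 18 × 21 + 2 × 5 = 388.
Non-drop label index = 387905 + 388 = 388293; at 30 labels/s that is 03:35:43:03, i.e. DF 03:35:43;03.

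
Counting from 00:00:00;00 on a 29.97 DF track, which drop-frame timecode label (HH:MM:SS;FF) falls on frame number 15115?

Ten DF minutes hold 17982 frames, so frame 15115 lies in block 0 (frames 0–17981) with 15115 frames into that block.
The block's first minute is 1800 frames and the rest 1798 each; 15115 frames reaches minute 8, so 0 × 18 + 8 × 2 = 16 labels have been skipped so far.
Adding those back, label number 15115 + 16 = 15131 at 30 labels/s is 504 s + 11 f = 0 h 8 min 24 s frame 11, i.e. 00:08:24;11.

00:08:24;11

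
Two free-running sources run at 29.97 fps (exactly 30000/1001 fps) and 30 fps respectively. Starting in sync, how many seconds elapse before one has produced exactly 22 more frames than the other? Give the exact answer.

11011/15 seconds

The gap grows by |30 − 30000/1001| = 30/1001 frames per second.
Time for a 22-frame gap: 22 ÷ (30/1001) = 11011/15 s.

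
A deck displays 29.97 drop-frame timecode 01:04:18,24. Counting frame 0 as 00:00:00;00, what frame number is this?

As if non-drop at 30 labels/s: (1 × 3600 + 4 × 60 + 18) × 30 + 24 = 115764.
Minute boundaries passed: 64; those not divisible by 10: 64 − 6 = 58; dropped labels = 2 × 58 = 116.
Actual frame index = 115764 − 116 = 115648.

115648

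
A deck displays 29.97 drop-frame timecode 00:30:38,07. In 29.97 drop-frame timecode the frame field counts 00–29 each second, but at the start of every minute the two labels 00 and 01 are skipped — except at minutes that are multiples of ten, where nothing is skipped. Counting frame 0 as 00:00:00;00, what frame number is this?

Complete 10-minute blocks: 3, each 17982 frames → 53946.
Remaining 0 whole minutes in the current block: 0 frames.
Within the current minute: 38 × 30 + 7 = 1147. Total = 53946 + 0 + 1147 = 55093.

55093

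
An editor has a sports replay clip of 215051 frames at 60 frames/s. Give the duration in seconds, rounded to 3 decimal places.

3584.183 seconds

Running time = 215051 × 1/60 = 215051/60 s ≈ 3584.183 s.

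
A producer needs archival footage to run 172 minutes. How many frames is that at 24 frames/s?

172 min = 10320 s.
Frames = 10320 × 24 = 247680.

247680 frames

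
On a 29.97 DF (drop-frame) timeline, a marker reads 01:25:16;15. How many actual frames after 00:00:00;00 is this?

153341

Complete 10-minute blocks: 8, each 17982 frames → 143856.
Remaining 5 whole minutes in the current block: 1800 + 4 × 1798 = 8992 frames.
Within the current minute: 16 × 30 + 15 − 2 = 493 (labels ;00/;01 skipped at this minute). Total = 143856 + 8992 + 493 = 153341.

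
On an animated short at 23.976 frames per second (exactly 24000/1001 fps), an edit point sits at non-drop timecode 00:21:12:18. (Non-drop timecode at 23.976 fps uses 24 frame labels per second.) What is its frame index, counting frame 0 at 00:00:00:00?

frame 30546

Total seconds to the label: (0 × 3600 + 21 × 60 + 12) = 1272.
Frame index = 1272 × 24 + 18 = 30546.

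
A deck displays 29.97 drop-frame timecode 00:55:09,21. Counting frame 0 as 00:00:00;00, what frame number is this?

As if non-drop at 30 labels/s: (0 × 3600 + 55 × 60 + 9) × 30 + 21 = 99291.
Minute boundaries passed: 55; those not divisible by 10: 55 − 5 = 50; dropped labels = 2 × 50 = 100.
Actual frame index = 99291 − 100 = 99191.

99191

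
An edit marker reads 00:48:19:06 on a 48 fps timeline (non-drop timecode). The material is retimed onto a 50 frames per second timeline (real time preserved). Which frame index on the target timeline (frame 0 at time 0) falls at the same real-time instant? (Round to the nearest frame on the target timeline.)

Source frame index: (0×3600 + 48×60 + 19) × 48 + 6 = 139158.
Real time: 139158 / (48) = 23193/8 s.
Target frame: (23193/8) × (50) = 579825/4 ≈ 144956.250 → 144956.

frame 144956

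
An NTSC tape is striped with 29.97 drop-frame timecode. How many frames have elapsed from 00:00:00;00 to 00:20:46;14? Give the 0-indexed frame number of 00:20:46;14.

Complete 10-minute blocks: 2, each 17982 frames → 35964.
Remaining 0 whole minutes in the current block: 0 frames.
Within the current minute: 46 × 30 + 14 = 1394. Total = 35964 + 0 + 1394 = 37358.

37358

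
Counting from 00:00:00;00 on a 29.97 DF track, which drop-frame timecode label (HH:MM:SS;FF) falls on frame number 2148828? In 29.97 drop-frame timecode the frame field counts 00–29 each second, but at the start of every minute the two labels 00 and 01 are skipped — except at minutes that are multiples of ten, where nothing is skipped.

19:54:59;08

Each 10-minute DF block holds 10 × 60 × 30 − 9 × 2 = 17982 frames. 2148828 ÷ 17982 → 119 full blocks, remainder 8970.
Within the partial block the first minute is 1800 frames and each further minute 1798, so 4 further minute boundaries passed. Total skipped labels = 18 × 119 + 2 × 4 = 2150.
Non-drop label index = 2148828 + 2150 = 2150978; at 30 labels/s that is 19:54:59:08, i.e. DF 19:54:59;08.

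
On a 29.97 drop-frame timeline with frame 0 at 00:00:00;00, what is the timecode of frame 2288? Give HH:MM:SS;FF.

Ten DF minutes hold 17982 frames, so frame 2288 lies in block 0 (frames 0–17981) with 2288 frames into that block.
The block's first minute is 1800 frames and the rest 1798 each; 2288 frames reaches minute 1, so 0 × 18 + 1 × 2 = 2 labels have been skipped so far.
Adding those back, label number 2288 + 2 = 2290 at 30 labels/s is 76 s + 10 f = 0 h 1 min 16 s frame 10, i.e. 00:01:16;10.

00:01:16;10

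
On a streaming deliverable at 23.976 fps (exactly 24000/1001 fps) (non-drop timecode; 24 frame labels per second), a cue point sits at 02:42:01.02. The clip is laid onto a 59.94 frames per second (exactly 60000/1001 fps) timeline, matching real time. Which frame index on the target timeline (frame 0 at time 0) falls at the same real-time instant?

Source frame index: (2×3600 + 42×60 + 1) × 24 + 2 = 233306.
Real time: 233306 / (24000/1001) = 116769653/12000 s.
Target frame: (116769653/12000) × (60000/1001) = 583265.

frame 583265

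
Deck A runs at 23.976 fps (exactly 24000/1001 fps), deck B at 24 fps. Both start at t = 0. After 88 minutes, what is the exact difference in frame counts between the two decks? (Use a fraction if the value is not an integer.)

11520/91 frames

88 min = 5280 s.
A emits 24000/1001 × 5280 = 11520000/91 frames; B emits 24 × 5280 = 126720.
Difference = 11520/91 frames (≈ 126.5934); B is ahead of A.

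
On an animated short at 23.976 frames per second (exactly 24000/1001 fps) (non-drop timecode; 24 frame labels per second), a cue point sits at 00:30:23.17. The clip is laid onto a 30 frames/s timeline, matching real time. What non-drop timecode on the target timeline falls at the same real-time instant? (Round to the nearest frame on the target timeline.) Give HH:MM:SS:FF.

00:30:25:16

Source frame index: (0×3600 + 30×60 + 23) × 24 + 17 = 43769.
Real time: 43769 / (24000/1001) = 43812769/24000 s.
Target frame: (43812769/24000) × (30) = 43812769/800 ≈ 54765.961 → 54766.
At 30 labels/s: frame 54766 → 00:30:25:16.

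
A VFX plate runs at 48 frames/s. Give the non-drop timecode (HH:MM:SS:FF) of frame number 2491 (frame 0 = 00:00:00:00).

2491 ÷ 48 = 51 full seconds, remainder 43 frames.
51 s = 0 h 0 min 51 s.
Timecode: 00:00:51:43.

00:00:51:43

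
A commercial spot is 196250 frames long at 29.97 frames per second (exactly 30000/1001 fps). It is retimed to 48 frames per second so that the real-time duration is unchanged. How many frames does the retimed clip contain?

314314 frames

Target frames = source frames × (target rate / source rate) = 196250 × (48)/(30000/1001) = 196250 × 1001/625 = 314314.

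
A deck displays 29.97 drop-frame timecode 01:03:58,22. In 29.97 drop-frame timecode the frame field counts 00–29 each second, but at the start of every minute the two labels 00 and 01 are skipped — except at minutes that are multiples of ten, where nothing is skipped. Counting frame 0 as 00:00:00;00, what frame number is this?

115048

As if non-drop at 30 labels/s: (1 × 3600 + 3 × 60 + 58) × 30 + 22 = 115162.
Minute boundaries passed: 63; those not divisible by 10: 63 − 6 = 57; dropped labels = 2 × 57 = 114.
Actual frame index = 115162 − 114 = 115048.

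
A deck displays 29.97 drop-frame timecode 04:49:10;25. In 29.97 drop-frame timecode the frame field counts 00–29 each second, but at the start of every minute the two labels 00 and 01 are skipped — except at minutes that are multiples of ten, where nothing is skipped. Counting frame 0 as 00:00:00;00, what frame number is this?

520003

Complete 10-minute blocks: 28, each 17982 frames → 503496.
Remaining 9 whole minutes in the current block: 1800 + 8 × 1798 = 16184 frames.
Within the current minute: 10 × 30 + 25 − 2 = 323 (labels ;00/;01 skipped at this minute). Total = 503496 + 16184 + 323 = 520003.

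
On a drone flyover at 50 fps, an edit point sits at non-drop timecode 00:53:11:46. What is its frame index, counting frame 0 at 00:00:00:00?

frame 159596

Total seconds to the label: (0 × 3600 + 53 × 60 + 11) = 3191.
Frame index = 3191 × 50 + 46 = 159596.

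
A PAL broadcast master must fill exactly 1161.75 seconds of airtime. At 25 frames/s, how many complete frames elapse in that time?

29043 frames

Frames = 1161.75 × 25 = 116175/4 ≈ 29043.7500.
Complete frames: 29043.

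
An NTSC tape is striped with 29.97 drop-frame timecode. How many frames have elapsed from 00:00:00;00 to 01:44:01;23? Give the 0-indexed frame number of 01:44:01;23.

187065

As if non-drop at 30 labels/s: (1 × 3600 + 44 × 60 + 1) × 30 + 23 = 187253.
Minute boundaries passed: 104; those not divisible by 10: 104 − 10 = 94; dropped labels = 2 × 94 = 188.
Actual frame index = 187253 − 188 = 187065.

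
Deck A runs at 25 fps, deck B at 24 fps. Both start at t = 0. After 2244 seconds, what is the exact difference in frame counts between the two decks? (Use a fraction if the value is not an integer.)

A emits 25 × 2244 = 56100 frames; B emits 24 × 2244 = 53856.
Difference = 2244 frames; B is behind A.

2244 frames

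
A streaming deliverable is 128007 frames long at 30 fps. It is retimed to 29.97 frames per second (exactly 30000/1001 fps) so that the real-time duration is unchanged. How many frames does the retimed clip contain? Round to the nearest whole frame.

127879 frames

Frames at target rate = 128007 × (30000/1001) / (30) = 11637000/91 ≈ 127879.121.
Nearest whole frame: 127879.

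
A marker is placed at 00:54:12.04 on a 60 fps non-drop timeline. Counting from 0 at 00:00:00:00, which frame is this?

Total seconds to the label: (0 × 3600 + 54 × 60 + 12) = 3252.
Frame index = 3252 × 60 + 4 = 195124.

frame 195124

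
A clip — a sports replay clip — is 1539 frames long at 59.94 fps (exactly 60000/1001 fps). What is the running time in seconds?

Running time = 1539 / (60000/1001) = 25.67565 s.

25.67565 seconds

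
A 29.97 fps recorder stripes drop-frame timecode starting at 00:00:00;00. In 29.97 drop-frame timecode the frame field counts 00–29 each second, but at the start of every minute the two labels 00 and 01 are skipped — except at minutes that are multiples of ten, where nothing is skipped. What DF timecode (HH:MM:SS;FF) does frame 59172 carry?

00:32:54;10

Ten DF minutes hold 17982 frames, so frame 59172 lies in block 3 (frames 53946–71927) with 5226 frames into that block.
The block's first minute is 1800 frames and the rest 1798 each; 5226 frames reaches minute 2, so 3 × 18 + 2 × 2 = 58 labels have been skipped so far.
Adding those back, label number 59172 + 58 = 59230 at 30 labels/s is 1974 s + 10 f = 0 h 32 min 54 s frame 10, i.e. 00:32:54;10.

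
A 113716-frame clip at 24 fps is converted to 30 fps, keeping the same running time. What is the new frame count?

Target frames = source frames × (target rate / source rate) = 113716 × (30)/(24) = 113716 × 5/4 = 142145.

142145 frames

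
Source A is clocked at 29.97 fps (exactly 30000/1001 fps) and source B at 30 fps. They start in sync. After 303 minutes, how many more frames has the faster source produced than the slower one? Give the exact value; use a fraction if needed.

545400/1001 frames

303 min = 18180 s.
A emits 30000/1001 × 18180 = 545400000/1001 frames; B emits 30 × 18180 = 545400.
Difference = 545400/1001 frames (≈ 544.8551); B is ahead of A.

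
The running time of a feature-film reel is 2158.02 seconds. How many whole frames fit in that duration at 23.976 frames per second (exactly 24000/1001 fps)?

Frames = 2158.02 × 24000/1001 = 51792480/1001 ≈ 51740.7393.
Complete frames: 51740.

51740 frames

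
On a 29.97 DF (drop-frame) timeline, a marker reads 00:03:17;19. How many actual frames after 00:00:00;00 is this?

Complete 10-minute blocks: 0, each 17982 frames → 0.
Remaining 3 whole minutes in the current block: 1800 + 2 × 1798 = 5396 frames.
Within the current minute: 17 × 30 + 19 − 2 = 527 (labels ;00/;01 skipped at this minute). Total = 0 + 5396 + 527 = 5923.

5923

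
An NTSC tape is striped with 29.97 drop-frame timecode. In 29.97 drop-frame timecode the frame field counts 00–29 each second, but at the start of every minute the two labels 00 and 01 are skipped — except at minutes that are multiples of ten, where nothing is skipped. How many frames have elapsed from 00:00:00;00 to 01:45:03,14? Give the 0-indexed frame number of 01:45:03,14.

As if non-drop at 30 labels/s: (1 × 3600 + 45 × 60 + 3) × 30 + 14 = 189104.
Minute boundaries passed: 105; those not divisible by 10: 105 − 10 = 95; dropped labels = 2 × 95 = 190.
Actual frame index = 189104 − 190 = 188914.

188914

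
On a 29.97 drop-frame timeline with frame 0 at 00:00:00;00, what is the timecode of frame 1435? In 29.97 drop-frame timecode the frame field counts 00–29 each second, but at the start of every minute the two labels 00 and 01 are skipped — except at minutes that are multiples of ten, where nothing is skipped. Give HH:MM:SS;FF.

Ten DF minutes hold 17982 frames, so frame 1435 lies in block 0 (frames 0–17981) with 1435 frames into that block.
The block's first minute is 1800 frames and the rest 1798 each; 1435 frames reaches minute 0, so 0 × 18 + 0 × 2 = 0 labels have been skipped so far.
Adding those back, label number 1435 + 0 = 1435 at 30 labels/s is 47 s + 25 f = 0 h 0 min 47 s frame 25, i.e. 00:00:47;25.

00:00:47;25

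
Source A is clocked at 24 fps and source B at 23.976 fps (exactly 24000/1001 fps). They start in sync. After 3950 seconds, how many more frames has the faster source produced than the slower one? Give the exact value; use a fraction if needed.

94800/1001 frames

A emits 24 × 3950 = 94800 frames; B emits 24000/1001 × 3950 = 94800000/1001.
Difference = 94800/1001 frames (≈ 94.7053); B is behind A.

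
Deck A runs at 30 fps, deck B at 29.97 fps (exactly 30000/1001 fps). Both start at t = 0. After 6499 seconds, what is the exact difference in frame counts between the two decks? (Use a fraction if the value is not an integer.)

194970/1001 frames

A emits 30 × 6499 = 194970 frames; B emits 30000/1001 × 6499 = 194970000/1001.
Difference = 194970/1001 frames (≈ 194.7752); B is behind A.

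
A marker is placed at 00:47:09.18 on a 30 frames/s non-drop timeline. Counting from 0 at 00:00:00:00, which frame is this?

frame 84888

Total seconds to the label: (0 × 3600 + 47 × 60 + 9) = 2829.
Frame index = 2829 × 30 + 18 = 84888.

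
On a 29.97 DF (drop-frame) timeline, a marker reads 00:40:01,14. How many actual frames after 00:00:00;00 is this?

71972

Complete 10-minute blocks: 4, each 17982 frames → 71928.
Remaining 0 whole minutes in the current block: 0 frames.
Within the current minute: 1 × 30 + 14 = 44. Total = 71928 + 0 + 44 = 71972.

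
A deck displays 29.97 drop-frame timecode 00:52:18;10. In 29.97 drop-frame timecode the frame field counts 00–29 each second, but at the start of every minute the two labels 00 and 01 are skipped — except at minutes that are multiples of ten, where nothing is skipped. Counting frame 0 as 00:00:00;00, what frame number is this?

94056

As if non-drop at 30 labels/s: (0 × 3600 + 52 × 60 + 18) × 30 + 10 = 94150.
Minute boundaries passed: 52; those not divisible by 10: 52 − 5 = 47; dropped labels = 2 × 47 = 94.
Actual frame index = 94150 − 94 = 94056.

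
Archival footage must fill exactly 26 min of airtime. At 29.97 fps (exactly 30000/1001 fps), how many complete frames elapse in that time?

26 min = 1560 s.
Frames = 1560 × 30000/1001 = 3600000/77 ≈ 46753.2468.
Complete frames: 46753.

46753 frames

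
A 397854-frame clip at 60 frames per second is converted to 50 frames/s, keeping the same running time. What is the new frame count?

Target frames = source frames × (target rate / source rate) = 397854 × (50)/(60) = 397854 × 5/6 = 331545.

331545 frames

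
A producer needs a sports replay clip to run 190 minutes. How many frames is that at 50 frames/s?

190 min = 11400 s.
Frames = 11400 × 50 = 570000.

570000 frames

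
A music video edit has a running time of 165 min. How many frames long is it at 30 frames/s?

297000 frames

165 min = 9900 s.
Frames = 9900 × 30 = 297000.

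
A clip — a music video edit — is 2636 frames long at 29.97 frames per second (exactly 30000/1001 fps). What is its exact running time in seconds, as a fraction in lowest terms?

Running time = 2636 ÷ (30000/1001) = 2636 × 1001/30000 = 659659/7500 s.

659659/7500 seconds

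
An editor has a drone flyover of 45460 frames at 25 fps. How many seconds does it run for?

Running time = 45460 / (25) = 1818.4 s.

1818.4 seconds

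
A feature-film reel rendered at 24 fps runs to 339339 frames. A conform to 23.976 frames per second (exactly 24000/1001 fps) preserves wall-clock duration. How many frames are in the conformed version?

339000 frames

Target frames = source frames × (target rate / source rate) = 339339 × (24000/1001)/(24) = 339339 × 1000/1001 = 339000.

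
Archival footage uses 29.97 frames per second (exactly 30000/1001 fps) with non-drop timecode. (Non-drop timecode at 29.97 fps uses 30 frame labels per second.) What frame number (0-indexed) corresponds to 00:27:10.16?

48916

Total seconds to the label: (0 × 3600 + 27 × 60 + 10) = 1630.
Frame index = 1630 × 30 + 16 = 48916.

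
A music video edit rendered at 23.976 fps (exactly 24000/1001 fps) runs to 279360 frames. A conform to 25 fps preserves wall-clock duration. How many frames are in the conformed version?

Target frames = source frames × (target rate / source rate) = 279360 × (25)/(24000/1001) = 279360 × 1001/960 = 291291.

291291 frames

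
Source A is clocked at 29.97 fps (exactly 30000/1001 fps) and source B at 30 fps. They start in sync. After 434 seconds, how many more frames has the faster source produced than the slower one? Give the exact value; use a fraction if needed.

A emits 30000/1001 × 434 = 1860000/143 frames; B emits 30 × 434 = 13020.
Difference = 1860/143 frames (≈ 13.0070); B is ahead of A.

1860/143 frames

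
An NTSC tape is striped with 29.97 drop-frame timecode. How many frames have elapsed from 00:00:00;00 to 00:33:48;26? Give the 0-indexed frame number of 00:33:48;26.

60806

As if non-drop at 30 labels/s: (0 × 3600 + 33 × 60 + 48) × 30 + 26 = 60866.
Minute boundaries passed: 33; those not divisible by 10: 33 − 3 = 30; dropped labels = 2 × 30 = 60.
Actual frame index = 60866 − 60 = 60806.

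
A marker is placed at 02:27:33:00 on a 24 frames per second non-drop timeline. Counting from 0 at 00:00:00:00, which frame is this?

Total seconds to the label: (2 × 3600 + 27 × 60 + 33) = 8853.
Frame index = 8853 × 24 + 0 = 212472.

frame 212472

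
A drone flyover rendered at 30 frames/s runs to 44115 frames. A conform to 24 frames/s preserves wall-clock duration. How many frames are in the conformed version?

35292 frames

Target frames = source frames × (target rate / source rate) = 44115 × (24)/(30) = 44115 × 4/5 = 35292.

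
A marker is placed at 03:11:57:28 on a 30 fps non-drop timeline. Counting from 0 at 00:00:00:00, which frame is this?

Total seconds to the label: (3 × 3600 + 11 × 60 + 57) = 11517.
Frame index = 11517 × 30 + 28 = 345538.

frame 345538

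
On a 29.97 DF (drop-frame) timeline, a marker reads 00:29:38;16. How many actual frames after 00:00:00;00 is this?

As if non-drop at 30 labels/s: (0 × 3600 + 29 × 60 + 38) × 30 + 16 = 53356.
Minute boundaries passed: 29; those not divisible by 10: 29 − 2 = 27; dropped labels = 2 × 27 = 54.
Actual frame index = 53356 − 54 = 53302.

53302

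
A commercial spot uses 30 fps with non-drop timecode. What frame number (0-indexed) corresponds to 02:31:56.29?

Total seconds to the label: (2 × 3600 + 31 × 60 + 56) = 9116.
Frame index = 9116 × 30 + 29 = 273509.

frame 273509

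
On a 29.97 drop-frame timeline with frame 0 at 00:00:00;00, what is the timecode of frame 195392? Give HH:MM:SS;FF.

Ten DF minutes hold 17982 frames, so frame 195392 lies in block 10 (frames 179820–197801) with 15572 frames into that block.
The block's first minute is 1800 frames and the rest 1798 each; 15572 frames reaches minute 8, so 10 × 18 + 8 × 2 = 196 labels have been skipped so far.
Adding those back, label number 195392 + 196 = 195588 at 30 labels/s is 6519 s + 18 f = 1 h 48 min 39 s frame 18, i.e. 01:48:39;18.

01:48:39;18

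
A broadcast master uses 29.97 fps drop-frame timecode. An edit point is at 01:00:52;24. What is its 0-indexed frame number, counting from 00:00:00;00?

109476

As if non-drop at 30 labels/s: (1 × 3600 + 0 × 60 + 52) × 30 + 24 = 109584.
Minute boundaries passed: 60; those not divisible by 10: 60 − 6 = 54; dropped labels = 2 × 54 = 108.
Actual frame index = 109584 − 108 = 109476.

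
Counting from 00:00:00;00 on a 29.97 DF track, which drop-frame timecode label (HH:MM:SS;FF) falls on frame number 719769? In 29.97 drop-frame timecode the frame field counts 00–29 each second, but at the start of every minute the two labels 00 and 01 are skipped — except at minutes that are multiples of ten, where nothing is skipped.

06:40:16;09

Ten DF minutes hold 17982 frames, so frame 719769 lies in block 40 (frames 719280–737261) with 489 frames into that block.
The block's first minute is 1800 frames and the rest 1798 each; 489 frames reaches minute 0, so 40 × 18 + 0 × 2 = 720 labels have been skipped so far.
Adding those back, label number 719769 + 720 = 720489 at 30 labels/s is 24016 s + 9 f = 6 h 40 min 16 s frame 9, i.e. 06:40:16;09.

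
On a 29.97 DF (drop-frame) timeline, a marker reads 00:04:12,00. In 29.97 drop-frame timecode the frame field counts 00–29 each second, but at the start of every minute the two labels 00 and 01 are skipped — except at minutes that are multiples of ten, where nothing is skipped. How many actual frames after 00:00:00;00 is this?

Complete 10-minute blocks: 0, each 17982 frames → 0.
Remaining 4 whole minutes in the current block: 1800 + 3 × 1798 = 7194 frames.
Within the current minute: 12 × 30 + 0 − 2 = 358 (labels ;00/;01 skipped at this minute). Total = 0 + 7194 + 358 = 7552.

7552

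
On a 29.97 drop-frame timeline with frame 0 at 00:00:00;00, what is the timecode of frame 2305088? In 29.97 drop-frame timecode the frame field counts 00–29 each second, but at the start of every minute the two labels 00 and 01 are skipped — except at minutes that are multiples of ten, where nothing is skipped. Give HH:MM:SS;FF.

21:21:53;04

Ten DF minutes hold 17982 frames, so frame 2305088 lies in block 128 (frames 2301696–2319677) with 3392 frames into that block.
The block's first minute is 1800 frames and the rest 1798 each; 3392 frames reaches minute 1, so 128 × 18 + 1 × 2 = 2306 labels have been skipped so far.
Adding those back, label number 2305088 + 2306 = 2307394 at 30 labels/s is 76913 s + 4 f = 21 h 21 min 53 s frame 4, i.e. 21:21:53;04.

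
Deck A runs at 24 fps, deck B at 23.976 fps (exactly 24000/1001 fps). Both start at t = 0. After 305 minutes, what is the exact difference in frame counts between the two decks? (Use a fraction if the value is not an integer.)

439200/1001 frames

305 min = 18300 s.
A emits 24 × 18300 = 439200 frames; B emits 24000/1001 × 18300 = 439200000/1001.
Difference = 439200/1001 frames (≈ 438.7612); B is behind A.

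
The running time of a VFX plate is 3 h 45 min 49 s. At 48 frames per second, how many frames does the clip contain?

3 h 45 min 49 s = 13549 s.
Frames = 13549 × 48 = 650352.

650352 frames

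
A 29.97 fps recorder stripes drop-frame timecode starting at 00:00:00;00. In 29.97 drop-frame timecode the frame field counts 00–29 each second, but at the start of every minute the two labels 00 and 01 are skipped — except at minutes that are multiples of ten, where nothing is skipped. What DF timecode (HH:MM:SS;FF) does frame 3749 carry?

00:02:05;03

Each 10-minute DF block holds 10 × 60 × 30 − 9 × 2 = 17982 frames. 3749 ÷ 17982 → 0 full blocks, remainder 3749.
Within the partial block the first minute is 1800 frames and each further minute 1798, so 2 further minute boundaries passed. Total skipped labels = 18 × 0 + 2 × 2 = 4.
Non-drop label index = 3749 + 4 = 3753; at 30 labels/s that is 00:02:05:03, i.e. DF 00:02:05;03.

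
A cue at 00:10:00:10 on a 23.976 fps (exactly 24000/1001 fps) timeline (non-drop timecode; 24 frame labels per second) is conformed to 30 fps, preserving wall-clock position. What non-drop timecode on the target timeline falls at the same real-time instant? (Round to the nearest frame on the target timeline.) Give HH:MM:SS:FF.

00:10:01:01

Source frame index: (0×3600 + 10×60 + 0) × 24 + 10 = 14410.
Real time: 14410 / (24000/1001) = 1442441/2400 s.
Target frame: (1442441/2400) × (30) = 1442441/80 ≈ 18030.513 → 18031.
At 30 labels/s: frame 18031 → 00:10:01:01.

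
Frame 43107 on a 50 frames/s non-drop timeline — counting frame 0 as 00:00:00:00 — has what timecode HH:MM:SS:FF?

43107 ÷ 50 = 862 full seconds, remainder 7 frames.
862 s = 0 h 14 min 22 s.
Timecode: 00:14:22:07.

00:14:22:07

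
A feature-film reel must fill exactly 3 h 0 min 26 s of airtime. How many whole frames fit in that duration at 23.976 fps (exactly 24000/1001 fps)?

3 h 0 min 26 s = 10826 s.
Frames = 10826 × 24000/1001 = 259824000/1001 ≈ 259564.4356.
Complete frames: 259564.

259564 frames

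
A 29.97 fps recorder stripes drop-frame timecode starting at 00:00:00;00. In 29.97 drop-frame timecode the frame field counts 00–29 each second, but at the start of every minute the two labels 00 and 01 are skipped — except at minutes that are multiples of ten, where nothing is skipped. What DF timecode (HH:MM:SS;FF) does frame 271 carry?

Ten DF minutes hold 17982 frames, so frame 271 lies in block 0 (frames 0–17981) with 271 frames into that block.
The block's first minute is 1800 frames and the rest 1798 each; 271 frames reaches minute 0, so 0 × 18 + 0 × 2 = 0 labels have been skipped so far.
Adding those back, label number 271 + 0 = 271 at 30 labels/s is 9 s + 1 f = 0 h 0 min 9 s frame 1, i.e. 00:00:09;01.

00:00:09;01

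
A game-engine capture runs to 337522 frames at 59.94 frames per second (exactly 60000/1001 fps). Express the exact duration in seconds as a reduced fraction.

168929761/30000 seconds

Running time = 337522 ÷ (60000/1001) = 337522 × 1001/60000 = 168929761/30000 s.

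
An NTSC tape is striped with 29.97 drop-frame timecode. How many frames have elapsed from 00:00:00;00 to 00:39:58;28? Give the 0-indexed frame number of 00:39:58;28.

As if non-drop at 30 labels/s: (0 × 3600 + 39 × 60 + 58) × 30 + 28 = 71968.
Minute boundaries passed: 39; those not divisible by 10: 39 − 3 = 36; dropped labels = 2 × 36 = 72.
Actual frame index = 71968 − 72 = 71896.

71896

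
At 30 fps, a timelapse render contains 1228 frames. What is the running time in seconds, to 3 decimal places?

40.933 seconds

Running time = 1228 × 1/30 = 614/15 s ≈ 40.933 s.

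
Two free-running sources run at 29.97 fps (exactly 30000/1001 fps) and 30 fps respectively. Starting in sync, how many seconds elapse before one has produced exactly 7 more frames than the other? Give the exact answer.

7007/30 seconds

The gap grows by |30 − 30000/1001| = 30/1001 frames per second.
Time for a 7-frame gap: 7 ÷ (30/1001) = 7007/30 s.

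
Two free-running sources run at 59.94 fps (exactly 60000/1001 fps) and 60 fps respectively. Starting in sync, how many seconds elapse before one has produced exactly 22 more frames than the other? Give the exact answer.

11011/30 seconds

The gap grows by |60 − 60000/1001| = 60/1001 frames per second.
Time for a 22-frame gap: 22 ÷ (60/1001) = 11011/30 s.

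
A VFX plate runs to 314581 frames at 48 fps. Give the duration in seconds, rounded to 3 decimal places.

6553.771 seconds

Running time = 314581 × 1/48 = 314581/48 s ≈ 6553.771 s.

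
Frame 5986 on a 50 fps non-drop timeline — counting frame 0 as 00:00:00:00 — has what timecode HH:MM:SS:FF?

5986 ÷ 50 = 119 full seconds, remainder 36 frames.
119 s = 0 h 1 min 59 s.
Timecode: 00:01:59:36.

00:01:59:36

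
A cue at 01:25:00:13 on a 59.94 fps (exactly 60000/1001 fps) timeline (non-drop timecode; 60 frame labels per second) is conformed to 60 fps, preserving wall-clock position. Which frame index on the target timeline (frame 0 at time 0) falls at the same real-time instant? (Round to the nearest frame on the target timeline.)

frame 306319

Source frame index: (1×3600 + 25×60 + 0) × 60 + 13 = 306013.
Real time: 306013 / (60000/1001) = 306319013/60000 s.
Target frame: (306319013/60000) × (60) = 306319013/1000 ≈ 306319.013 → 306319.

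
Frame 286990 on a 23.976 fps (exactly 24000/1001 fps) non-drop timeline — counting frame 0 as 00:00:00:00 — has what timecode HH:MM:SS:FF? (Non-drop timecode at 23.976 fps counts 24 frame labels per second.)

286990 ÷ 24 = 11957 full seconds, remainder 22 frames.
11957 s = 3 h 19 min 17 s.
Timecode: 03:19:17:22.

03:19:17:22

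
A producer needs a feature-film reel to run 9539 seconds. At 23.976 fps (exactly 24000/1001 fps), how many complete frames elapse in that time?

Frames = 9539 × 24000/1001 = 228936000/1001 ≈ 228707.2927.
Complete frames: 228707.

228707 frames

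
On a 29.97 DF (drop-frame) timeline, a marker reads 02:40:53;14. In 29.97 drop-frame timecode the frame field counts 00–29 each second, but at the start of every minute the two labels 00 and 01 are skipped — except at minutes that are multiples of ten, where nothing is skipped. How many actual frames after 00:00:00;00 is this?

As if non-drop at 30 labels/s: (2 × 3600 + 40 × 60 + 53) × 30 + 14 = 289604.
Minute boundaries passed: 160; those not divisible by 10: 160 − 16 = 144; dropped labels = 2 × 144 = 288.
Actual frame index = 289604 − 288 = 289316.

289316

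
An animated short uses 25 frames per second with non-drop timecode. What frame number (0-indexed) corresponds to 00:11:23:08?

Total seconds to the label: (0 × 3600 + 11 × 60 + 23) = 683.
Frame index = 683 × 25 + 8 = 17083.

frame 17083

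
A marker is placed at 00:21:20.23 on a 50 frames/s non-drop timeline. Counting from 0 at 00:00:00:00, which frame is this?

frame 64023

Total seconds to the label: (0 × 3600 + 21 × 60 + 20) = 1280.
Frame index = 1280 × 50 + 23 = 64023.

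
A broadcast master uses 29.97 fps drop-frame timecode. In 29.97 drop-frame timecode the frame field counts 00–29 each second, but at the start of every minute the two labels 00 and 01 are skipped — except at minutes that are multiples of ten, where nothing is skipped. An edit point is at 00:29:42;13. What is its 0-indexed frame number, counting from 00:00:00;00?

53419

As if non-drop at 30 labels/s: (0 × 3600 + 29 × 60 + 42) × 30 + 13 = 53473.
Minute boundaries passed: 29; those not divisible by 10: 29 − 2 = 27; dropped labels = 2 × 27 = 54.
Actual frame index = 53473 − 54 = 53419.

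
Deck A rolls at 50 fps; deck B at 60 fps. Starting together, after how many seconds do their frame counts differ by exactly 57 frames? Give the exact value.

5.7 seconds

The gap grows by |60 − 50| = 10 frames per second.
Time for a 57-frame gap: 57 ÷ (10) = 5.7 s.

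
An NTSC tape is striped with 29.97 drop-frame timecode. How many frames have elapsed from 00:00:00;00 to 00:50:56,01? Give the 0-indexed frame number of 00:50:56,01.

91591

Complete 10-minute blocks: 5, each 17982 frames → 89910.
Remaining 0 whole minutes in the current block: 0 frames.
Within the current minute: 56 × 30 + 1 = 1681. Total = 89910 + 0 + 1681 = 91591.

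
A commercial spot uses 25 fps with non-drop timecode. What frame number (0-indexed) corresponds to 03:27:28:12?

frame 311212

Total seconds to the label: (3 × 3600 + 27 × 60 + 28) = 12448.
Frame index = 12448 × 25 + 12 = 311212.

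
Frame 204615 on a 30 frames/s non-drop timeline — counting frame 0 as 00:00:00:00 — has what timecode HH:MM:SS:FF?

01:53:40:15

204615 ÷ 30 = 6820 full seconds, remainder 15 frames.
6820 s = 1 h 53 min 40 s.
Timecode: 01:53:40:15.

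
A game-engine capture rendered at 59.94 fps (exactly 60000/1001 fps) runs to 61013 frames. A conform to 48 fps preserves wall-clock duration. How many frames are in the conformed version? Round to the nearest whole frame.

Frames at target rate = 61013 × (48) / (60000/1001) = 61074013/1250 ≈ 48859.210.
Nearest whole frame: 48859.

48859 frames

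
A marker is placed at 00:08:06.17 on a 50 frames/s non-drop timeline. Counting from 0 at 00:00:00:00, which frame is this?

Total seconds to the label: (0 × 3600 + 8 × 60 + 6) = 486.
Frame index = 486 × 50 + 17 = 24317.

24317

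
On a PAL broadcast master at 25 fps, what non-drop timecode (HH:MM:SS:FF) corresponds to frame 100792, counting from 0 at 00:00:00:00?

01:07:11:17

100792 ÷ 25 = 4031 full seconds, remainder 17 frames.
4031 s = 1 h 7 min 11 s.
Timecode: 01:07:11:17.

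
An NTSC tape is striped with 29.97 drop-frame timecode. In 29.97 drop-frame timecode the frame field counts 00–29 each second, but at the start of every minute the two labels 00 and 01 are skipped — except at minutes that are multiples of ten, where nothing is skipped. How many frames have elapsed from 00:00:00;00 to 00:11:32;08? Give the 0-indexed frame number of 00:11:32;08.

As if non-drop at 30 labels/s: (0 × 3600 + 11 × 60 + 32) × 30 + 8 = 20768.
Minute boundaries passed: 11; those not divisible by 10: 11 − 1 = 10; dropped labels = 2 × 10 = 20.
Actual frame index = 20768 − 20 = 20748.

20748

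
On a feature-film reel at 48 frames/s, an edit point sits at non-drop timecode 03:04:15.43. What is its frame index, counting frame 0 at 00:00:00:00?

530683

Total seconds to the label: (3 × 3600 + 4 × 60 + 15) = 11055.
Frame index = 11055 × 48 + 43 = 530683.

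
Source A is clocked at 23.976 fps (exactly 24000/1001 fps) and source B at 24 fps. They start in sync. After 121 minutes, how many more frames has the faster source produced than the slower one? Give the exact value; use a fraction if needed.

121 min = 7260 s.
A emits 24000/1001 × 7260 = 15840000/91 frames; B emits 24 × 7260 = 174240.
Difference = 15840/91 frames (≈ 174.0659); B is ahead of A.

15840/91 frames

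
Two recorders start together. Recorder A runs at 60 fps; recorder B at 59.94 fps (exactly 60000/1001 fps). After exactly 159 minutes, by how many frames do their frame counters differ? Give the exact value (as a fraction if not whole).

159 min = 9540 s.
A emits 60 × 9540 = 572400 frames; B emits 60000/1001 × 9540 = 572400000/1001.
Difference = 572400/1001 frames (≈ 571.8282); B is behind A.

572400/1001 frames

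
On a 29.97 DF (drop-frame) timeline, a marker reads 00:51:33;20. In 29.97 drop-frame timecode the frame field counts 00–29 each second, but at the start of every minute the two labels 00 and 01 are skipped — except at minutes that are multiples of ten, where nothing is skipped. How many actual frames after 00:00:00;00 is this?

92718

Complete 10-minute blocks: 5, each 17982 frames → 89910.
Remaining 1 whole minute in the current block: 1800 + 0 × 1798 = 1800 frames.
Within the current minute: 33 × 30 + 20 − 2 = 1008 (labels ;00/;01 skipped at this minute). Total = 89910 + 1800 + 1008 = 92718.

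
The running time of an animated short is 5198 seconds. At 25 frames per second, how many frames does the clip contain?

Frames = 5198 × 25 = 129950.

129950 frames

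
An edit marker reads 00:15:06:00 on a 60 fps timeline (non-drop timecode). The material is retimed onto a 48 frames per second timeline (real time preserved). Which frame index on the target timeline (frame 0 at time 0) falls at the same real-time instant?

frame 43488

Source frame index: (0×3600 + 15×60 + 6) × 60 + 0 = 54360.
Real time: 54360 / (60) = 906 s.
Target frame: (906) × (48) = 43488.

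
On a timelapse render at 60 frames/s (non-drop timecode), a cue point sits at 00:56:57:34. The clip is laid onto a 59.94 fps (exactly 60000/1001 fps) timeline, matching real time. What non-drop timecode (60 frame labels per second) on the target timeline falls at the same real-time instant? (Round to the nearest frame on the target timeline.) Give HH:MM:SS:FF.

Source frame index: (0×3600 + 56×60 + 57) × 60 + 34 = 205054.
Real time: 205054 / (60) = 102527/30 s.
Target frame: (102527/30) × (60000/1001) = 205054000/1001 ≈ 204849.151 → 204849.
At 60 labels/s: frame 204849 → 00:56:54:09.

00:56:54:09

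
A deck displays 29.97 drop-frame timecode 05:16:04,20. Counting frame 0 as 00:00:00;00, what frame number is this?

Complete 10-minute blocks: 31, each 17982 frames → 557442.
Remaining 6 whole minutes in the current block: 1800 + 5 × 1798 = 10790 frames.
Within the current minute: 4 × 30 + 20 − 2 = 138 (labels ;00/;01 skipped at this minute). Total = 557442 + 10790 + 138 = 568370.

568370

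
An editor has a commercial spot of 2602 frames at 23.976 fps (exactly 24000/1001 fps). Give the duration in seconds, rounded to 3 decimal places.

108.525 seconds

Running time = 2602 × 1001/24000 = 1302301/12000 s ≈ 108.525 s.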